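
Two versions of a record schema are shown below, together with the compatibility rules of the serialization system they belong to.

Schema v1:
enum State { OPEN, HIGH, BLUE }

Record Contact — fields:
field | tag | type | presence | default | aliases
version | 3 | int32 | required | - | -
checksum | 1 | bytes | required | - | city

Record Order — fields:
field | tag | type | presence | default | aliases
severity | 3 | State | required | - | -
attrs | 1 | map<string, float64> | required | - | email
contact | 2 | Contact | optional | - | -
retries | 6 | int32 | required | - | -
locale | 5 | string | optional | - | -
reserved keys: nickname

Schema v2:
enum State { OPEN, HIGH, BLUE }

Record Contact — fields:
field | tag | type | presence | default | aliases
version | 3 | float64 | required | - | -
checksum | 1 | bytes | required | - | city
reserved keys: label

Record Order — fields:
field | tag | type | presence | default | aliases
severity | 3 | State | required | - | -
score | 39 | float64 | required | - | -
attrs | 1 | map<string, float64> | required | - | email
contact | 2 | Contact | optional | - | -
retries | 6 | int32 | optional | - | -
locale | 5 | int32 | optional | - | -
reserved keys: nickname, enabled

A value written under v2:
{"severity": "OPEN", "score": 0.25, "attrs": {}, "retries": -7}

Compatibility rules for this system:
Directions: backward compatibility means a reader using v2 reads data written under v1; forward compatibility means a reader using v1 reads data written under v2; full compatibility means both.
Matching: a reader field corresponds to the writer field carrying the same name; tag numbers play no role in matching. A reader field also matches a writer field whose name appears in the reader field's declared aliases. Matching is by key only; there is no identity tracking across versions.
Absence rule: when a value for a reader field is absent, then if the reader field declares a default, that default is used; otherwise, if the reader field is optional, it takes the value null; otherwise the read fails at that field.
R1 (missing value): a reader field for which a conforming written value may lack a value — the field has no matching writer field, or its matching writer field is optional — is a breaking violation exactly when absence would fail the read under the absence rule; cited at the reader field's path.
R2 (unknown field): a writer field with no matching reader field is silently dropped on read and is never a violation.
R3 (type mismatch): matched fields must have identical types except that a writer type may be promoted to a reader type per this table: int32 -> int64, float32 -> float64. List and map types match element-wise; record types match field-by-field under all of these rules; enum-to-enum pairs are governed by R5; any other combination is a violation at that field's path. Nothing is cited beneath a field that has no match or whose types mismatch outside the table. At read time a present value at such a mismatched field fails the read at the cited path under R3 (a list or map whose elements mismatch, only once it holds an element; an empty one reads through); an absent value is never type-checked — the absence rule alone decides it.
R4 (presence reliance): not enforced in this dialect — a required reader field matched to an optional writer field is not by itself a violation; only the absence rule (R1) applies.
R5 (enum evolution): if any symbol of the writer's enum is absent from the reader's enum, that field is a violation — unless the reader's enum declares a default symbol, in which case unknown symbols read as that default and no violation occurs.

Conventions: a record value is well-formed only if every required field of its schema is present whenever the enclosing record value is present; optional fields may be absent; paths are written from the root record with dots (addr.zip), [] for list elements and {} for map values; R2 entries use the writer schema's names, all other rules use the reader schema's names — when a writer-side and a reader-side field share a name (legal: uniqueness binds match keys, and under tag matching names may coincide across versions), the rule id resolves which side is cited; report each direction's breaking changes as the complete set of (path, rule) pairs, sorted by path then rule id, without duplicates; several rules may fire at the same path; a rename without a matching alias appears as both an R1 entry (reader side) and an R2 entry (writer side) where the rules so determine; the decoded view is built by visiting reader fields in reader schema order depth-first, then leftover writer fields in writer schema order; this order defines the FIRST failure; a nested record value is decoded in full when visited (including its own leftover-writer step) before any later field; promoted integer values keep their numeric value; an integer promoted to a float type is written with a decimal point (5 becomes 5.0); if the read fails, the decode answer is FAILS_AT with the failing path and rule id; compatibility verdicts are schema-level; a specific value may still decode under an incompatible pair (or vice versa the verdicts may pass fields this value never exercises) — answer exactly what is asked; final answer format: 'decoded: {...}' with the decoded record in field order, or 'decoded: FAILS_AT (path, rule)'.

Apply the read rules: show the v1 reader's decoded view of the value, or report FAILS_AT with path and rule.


the writer's type comes first in each Order pair
decode (reader v1):
  severity := "OPEN"
  attrs := {}
  contact := null (not supplied -> null)
  retries := -7
  locale := null (not supplied -> null)
  writer score: unmatched, discarded
  => decoded: {"severity": "OPEN", "attrs": {}, "contact": null, "retries": -7, "locale": null}
the rest of the Order diff is inert for this question:
  added field score to record Order: required float64, tag 39 (in v2 it sits immediately before attrs) -> shifts the Order verdicts, not this decode
  field version in record Contact: type int32 changed to float64 -> shifts the Order verdicts, not this decode
  field locale in record Order: type string changed to int32 -> shifts the Order verdicts, not this decode
  field retries in record Order: required changed to optional -> shifts the Order verdicts, not this decode

decoded: {"severity": "OPEN", "attrs": {}, "contact": null, "retries": -7, "locale": null}


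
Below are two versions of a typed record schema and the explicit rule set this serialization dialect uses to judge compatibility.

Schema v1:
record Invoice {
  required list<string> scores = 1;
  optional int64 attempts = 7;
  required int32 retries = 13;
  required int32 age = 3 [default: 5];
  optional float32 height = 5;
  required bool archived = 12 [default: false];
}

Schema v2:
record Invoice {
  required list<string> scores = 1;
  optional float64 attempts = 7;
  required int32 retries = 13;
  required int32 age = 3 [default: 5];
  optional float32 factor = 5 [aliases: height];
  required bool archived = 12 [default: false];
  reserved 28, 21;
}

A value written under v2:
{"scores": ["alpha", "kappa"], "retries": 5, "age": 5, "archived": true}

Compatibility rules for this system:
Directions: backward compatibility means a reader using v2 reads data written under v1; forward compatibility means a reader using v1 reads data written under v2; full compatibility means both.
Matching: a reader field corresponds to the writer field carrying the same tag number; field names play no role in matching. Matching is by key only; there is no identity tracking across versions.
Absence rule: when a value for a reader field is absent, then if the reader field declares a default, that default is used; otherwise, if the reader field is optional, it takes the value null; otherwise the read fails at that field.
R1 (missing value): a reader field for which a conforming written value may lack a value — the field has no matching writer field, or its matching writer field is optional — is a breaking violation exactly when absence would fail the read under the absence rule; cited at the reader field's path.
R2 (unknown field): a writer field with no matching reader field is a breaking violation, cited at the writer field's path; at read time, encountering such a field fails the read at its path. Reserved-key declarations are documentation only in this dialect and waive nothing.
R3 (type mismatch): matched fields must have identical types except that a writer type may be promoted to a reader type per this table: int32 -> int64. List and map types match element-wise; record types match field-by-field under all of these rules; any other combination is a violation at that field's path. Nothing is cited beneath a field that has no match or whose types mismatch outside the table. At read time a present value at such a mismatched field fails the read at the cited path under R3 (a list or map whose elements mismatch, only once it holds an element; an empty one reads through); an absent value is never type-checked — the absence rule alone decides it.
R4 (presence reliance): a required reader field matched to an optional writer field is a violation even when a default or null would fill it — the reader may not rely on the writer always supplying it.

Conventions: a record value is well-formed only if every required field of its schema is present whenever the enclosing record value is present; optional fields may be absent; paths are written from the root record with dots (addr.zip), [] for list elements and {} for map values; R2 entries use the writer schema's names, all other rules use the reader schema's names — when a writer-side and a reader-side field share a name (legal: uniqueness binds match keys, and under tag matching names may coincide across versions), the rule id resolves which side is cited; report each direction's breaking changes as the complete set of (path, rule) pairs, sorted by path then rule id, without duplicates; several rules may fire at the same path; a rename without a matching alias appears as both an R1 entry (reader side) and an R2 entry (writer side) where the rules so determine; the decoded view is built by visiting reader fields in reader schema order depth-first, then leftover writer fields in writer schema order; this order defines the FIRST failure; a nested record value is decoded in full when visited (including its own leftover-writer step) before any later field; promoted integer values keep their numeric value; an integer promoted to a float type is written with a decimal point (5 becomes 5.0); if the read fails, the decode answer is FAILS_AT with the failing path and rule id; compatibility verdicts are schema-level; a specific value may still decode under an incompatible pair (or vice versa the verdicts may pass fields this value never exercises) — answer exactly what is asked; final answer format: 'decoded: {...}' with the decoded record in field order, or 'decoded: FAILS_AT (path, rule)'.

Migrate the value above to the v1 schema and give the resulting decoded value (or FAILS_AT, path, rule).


decoded: {"scores": ["alpha", "kappa"], "attempts": null, "retries": 5, "age": 5, "height": null, "archived": true}

each type pair in Invoice: writer, then reader
decoding the Invoice value with the v1 reader:
  scores := ["alpha", "kappa"]
  attempts := null (missing; optional => null)
  retries := 5
  age := 5
  height := null (missing; optional => null)
  archived := true
  => decoded: {"scores": ["alpha", "kappa"], "attempts": null, "retries": 5, "age": 5, "height": null, "archived": true}
the other Invoice changes do not affect what is asked:
  renamed field height to factor in record Invoice (alias height declared on the renamed field) -> fires no rule on Invoice under this dialect and leaves the result unchanged
  field attempts in record Invoice: type int64 changed to float64 -> affects the rule determinations only; this particular Invoice value decodes identically


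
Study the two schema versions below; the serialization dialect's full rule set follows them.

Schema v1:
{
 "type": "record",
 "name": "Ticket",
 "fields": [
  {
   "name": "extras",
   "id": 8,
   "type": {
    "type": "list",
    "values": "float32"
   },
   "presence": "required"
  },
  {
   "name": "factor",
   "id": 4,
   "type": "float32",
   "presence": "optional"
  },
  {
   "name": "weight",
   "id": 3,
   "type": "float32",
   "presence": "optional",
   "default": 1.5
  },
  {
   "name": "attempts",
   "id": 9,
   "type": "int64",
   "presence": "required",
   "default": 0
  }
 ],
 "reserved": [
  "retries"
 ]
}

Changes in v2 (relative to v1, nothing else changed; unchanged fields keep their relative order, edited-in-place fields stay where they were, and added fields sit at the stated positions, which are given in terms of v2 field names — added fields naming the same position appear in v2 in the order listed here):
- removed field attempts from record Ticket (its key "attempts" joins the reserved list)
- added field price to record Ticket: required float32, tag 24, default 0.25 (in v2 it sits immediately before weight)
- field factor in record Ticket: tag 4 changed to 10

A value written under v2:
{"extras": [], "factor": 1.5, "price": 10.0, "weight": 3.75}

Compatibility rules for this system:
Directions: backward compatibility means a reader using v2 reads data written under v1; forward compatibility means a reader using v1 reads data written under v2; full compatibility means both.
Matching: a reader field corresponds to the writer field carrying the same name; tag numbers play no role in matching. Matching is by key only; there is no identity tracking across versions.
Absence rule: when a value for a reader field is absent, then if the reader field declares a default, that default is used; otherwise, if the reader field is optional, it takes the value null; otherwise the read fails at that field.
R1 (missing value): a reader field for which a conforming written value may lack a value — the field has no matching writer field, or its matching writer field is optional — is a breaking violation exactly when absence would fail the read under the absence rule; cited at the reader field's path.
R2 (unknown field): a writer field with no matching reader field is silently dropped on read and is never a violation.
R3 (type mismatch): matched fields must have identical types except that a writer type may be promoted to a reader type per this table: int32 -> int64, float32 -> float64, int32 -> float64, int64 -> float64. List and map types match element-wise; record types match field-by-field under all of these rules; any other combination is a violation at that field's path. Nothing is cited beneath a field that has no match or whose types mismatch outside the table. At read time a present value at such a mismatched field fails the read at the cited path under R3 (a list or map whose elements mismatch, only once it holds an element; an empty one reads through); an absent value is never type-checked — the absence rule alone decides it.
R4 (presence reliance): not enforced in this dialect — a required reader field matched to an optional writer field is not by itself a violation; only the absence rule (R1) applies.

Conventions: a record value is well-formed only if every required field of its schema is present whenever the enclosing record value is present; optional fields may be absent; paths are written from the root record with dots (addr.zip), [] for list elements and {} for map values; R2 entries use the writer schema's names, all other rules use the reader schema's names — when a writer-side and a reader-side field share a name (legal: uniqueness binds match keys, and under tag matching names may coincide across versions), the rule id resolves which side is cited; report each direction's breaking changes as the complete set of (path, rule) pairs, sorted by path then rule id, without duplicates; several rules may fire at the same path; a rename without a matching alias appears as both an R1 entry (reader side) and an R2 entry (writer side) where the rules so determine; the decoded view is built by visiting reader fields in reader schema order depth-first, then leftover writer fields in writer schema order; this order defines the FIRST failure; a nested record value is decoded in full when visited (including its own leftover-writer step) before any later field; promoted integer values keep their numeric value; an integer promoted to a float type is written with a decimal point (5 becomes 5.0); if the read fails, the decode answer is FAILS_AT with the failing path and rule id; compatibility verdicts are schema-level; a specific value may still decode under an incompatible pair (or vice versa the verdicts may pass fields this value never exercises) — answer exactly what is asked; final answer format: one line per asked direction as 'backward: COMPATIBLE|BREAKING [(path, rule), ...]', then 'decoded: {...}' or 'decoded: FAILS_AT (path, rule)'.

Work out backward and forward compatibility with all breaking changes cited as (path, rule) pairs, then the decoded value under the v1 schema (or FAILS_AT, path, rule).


backward: COMPATIBLE []; forward: COMPATIBLE []; decoded: {"extras": [], "factor": 1.5, "weight": 3.75, "attempts": 0}

the writer's type comes first in each Ticket pair
backward on Ticket — v2 reading data written by v1:
  writer required, list<float32> -> list<float32>: reader extras maps from writer extras
  writer optional, float32 -> float32: reader factor maps from writer factor
  price: no writer match
  writer optional, float32 -> float32: reader weight maps from writer weight
  leftover writer field: attempts
  => no violations; backward on Ticket: COMPATIBLE
forward on Ticket — v1 reading data written by v2:
  writer required, list<float32> -> list<float32>: reader extras maps from writer extras
  writer optional, float32 -> float32: reader factor maps from writer factor
  writer optional, float32 -> float32: reader weight maps from writer weight
  attempts: no writer match
  leftover writer field: price
  => no violations; forward on Ticket: COMPATIBLE
decoding the Ticket value with the v1 reader:
  extras := []
  factor := 1.5
  weight := 3.75
  attempts := 0 (no value, default fills)
  writer price: unmatched, discarded
  => decoded: {"extras": [], "factor": 1.5, "weight": 3.75, "attempts": 0}


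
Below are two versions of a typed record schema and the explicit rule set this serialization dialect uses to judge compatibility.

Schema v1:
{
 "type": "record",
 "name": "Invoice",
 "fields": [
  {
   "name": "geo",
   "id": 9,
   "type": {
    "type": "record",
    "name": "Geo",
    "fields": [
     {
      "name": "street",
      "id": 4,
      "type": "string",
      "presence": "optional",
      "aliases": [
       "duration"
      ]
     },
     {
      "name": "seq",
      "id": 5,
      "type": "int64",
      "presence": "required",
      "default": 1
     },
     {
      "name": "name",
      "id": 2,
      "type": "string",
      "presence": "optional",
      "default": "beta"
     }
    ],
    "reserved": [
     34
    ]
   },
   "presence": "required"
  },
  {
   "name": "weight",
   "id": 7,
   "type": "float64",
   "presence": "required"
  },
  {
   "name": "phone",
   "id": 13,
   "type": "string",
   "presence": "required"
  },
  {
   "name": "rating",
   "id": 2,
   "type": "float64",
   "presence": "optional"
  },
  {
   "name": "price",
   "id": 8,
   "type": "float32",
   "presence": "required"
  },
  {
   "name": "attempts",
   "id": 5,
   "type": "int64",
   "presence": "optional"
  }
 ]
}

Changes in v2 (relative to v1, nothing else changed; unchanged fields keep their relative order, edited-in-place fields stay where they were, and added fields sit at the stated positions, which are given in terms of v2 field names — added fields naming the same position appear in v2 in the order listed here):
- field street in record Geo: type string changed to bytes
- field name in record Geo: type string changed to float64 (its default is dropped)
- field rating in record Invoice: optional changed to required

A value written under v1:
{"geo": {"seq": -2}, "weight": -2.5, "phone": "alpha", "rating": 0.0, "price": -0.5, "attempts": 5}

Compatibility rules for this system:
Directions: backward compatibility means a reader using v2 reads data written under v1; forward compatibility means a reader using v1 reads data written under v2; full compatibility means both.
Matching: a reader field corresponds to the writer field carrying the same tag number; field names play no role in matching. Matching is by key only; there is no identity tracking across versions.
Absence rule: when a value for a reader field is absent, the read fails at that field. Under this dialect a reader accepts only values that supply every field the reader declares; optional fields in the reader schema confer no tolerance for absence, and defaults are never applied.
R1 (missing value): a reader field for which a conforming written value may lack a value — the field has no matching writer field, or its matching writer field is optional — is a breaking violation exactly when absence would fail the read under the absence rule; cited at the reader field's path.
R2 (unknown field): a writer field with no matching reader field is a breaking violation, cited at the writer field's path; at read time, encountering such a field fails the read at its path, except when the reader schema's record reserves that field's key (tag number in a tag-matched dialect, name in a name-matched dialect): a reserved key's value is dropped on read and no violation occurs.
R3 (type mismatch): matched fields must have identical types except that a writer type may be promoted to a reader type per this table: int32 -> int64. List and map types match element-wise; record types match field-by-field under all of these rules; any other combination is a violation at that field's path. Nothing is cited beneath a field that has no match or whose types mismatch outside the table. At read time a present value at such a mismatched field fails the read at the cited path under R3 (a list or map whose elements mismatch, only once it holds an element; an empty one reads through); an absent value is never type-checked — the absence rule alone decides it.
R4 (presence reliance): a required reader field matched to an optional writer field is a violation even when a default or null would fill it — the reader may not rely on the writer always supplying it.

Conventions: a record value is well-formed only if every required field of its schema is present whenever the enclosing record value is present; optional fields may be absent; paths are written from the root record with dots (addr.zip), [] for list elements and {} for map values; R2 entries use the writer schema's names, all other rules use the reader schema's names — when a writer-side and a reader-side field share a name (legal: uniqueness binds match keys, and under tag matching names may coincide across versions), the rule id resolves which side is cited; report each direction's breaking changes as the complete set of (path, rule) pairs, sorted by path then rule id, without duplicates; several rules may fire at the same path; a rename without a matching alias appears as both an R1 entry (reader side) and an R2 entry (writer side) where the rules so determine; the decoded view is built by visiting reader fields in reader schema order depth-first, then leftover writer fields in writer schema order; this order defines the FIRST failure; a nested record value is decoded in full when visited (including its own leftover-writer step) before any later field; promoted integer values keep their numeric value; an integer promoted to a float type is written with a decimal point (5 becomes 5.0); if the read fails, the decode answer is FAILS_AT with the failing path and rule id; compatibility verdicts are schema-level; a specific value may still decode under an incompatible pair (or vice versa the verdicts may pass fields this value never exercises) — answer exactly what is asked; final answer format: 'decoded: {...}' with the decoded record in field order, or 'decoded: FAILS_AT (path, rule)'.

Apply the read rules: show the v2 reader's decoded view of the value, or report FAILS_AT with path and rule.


the writer's type comes first in each Invoice pair
migrating the Invoice value to v2:
  read fails at geo.street under R1 (no fill)
  => FAILS_AT (geo.street, R1)
ruling out the remaining Invoice differences:
  field name in record Geo: type string changed to float64 (its default is dropped) -> shifts the Invoice verdicts, not this decode
  field rating in record Invoice: optional changed to required -> shifts the Invoice verdicts, not this decode

decoded: FAILS_AT (geo.street, R1)


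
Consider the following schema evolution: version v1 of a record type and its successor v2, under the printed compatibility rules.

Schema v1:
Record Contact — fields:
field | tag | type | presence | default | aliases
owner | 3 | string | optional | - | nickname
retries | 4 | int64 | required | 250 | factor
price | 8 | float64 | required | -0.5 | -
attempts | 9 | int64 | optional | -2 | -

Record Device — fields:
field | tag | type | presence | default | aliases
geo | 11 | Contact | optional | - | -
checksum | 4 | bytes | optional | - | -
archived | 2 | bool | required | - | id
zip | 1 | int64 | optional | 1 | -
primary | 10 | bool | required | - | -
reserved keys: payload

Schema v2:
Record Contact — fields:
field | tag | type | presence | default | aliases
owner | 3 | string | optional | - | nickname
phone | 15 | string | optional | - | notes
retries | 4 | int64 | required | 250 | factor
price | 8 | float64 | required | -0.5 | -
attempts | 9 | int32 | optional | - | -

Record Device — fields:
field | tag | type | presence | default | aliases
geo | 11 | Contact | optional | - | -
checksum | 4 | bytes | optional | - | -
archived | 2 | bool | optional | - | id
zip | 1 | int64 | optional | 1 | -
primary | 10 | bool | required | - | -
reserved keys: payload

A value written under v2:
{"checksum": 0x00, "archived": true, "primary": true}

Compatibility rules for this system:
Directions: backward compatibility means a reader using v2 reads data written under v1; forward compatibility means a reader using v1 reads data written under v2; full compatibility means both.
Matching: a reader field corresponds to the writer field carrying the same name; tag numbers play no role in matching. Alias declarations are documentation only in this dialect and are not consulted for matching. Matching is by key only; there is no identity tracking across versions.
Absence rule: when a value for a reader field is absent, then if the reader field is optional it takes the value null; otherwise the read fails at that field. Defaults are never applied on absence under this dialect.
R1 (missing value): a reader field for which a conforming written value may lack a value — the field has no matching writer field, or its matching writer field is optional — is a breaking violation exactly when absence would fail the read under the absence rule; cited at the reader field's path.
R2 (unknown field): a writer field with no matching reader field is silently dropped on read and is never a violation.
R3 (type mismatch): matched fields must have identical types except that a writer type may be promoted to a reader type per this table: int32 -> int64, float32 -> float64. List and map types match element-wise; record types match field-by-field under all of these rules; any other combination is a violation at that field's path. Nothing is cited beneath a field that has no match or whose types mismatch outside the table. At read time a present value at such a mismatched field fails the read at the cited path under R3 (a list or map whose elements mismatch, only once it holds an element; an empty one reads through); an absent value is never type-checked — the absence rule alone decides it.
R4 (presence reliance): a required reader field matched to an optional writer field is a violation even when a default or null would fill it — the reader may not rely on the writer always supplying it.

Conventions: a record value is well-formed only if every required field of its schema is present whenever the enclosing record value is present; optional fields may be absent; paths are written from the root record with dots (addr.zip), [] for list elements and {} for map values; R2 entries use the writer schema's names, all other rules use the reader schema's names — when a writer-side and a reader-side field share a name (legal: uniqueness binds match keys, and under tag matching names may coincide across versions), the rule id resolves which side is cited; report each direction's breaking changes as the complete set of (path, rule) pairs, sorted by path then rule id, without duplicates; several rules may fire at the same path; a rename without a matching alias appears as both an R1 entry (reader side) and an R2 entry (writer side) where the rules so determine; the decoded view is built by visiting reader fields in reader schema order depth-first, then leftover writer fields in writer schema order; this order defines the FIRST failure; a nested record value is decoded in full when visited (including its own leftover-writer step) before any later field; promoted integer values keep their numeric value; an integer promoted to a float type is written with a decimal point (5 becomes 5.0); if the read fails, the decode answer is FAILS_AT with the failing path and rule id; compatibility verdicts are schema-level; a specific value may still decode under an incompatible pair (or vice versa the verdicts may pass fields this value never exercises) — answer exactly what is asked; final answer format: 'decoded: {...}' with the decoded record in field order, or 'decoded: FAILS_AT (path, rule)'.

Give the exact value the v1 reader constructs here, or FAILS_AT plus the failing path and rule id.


arrows below run writer -> reader for Device
decoding the Device value with the v1 reader:
  geo := null (not supplied -> null)
  checksum := 0x00
  archived := true
  zip := null (not supplied -> null)
  primary := true
  => decoded: {"geo": null, "checksum": 0x00, "archived": true, "zip": null, "primary": true}
the rest of the Device diff is inert for this question:
  added field phone to record Contact: optional string, tag 15 (in v2 it sits immediately before retries) -> triggers nothing under the printed rules; the Device answer is the same either way
  field archived in record Device: required changed to optional -> matters for Device compatibility verdicts, not for this value's decode
  field attempts in record Contact: type int64 changed to int32 (its default is dropped) -> matters for Device compatibility verdicts, not for this value's decode

decoded: {"geo": null, "checksum": 0x00, "archived": true, "zip": null, "primary": true}


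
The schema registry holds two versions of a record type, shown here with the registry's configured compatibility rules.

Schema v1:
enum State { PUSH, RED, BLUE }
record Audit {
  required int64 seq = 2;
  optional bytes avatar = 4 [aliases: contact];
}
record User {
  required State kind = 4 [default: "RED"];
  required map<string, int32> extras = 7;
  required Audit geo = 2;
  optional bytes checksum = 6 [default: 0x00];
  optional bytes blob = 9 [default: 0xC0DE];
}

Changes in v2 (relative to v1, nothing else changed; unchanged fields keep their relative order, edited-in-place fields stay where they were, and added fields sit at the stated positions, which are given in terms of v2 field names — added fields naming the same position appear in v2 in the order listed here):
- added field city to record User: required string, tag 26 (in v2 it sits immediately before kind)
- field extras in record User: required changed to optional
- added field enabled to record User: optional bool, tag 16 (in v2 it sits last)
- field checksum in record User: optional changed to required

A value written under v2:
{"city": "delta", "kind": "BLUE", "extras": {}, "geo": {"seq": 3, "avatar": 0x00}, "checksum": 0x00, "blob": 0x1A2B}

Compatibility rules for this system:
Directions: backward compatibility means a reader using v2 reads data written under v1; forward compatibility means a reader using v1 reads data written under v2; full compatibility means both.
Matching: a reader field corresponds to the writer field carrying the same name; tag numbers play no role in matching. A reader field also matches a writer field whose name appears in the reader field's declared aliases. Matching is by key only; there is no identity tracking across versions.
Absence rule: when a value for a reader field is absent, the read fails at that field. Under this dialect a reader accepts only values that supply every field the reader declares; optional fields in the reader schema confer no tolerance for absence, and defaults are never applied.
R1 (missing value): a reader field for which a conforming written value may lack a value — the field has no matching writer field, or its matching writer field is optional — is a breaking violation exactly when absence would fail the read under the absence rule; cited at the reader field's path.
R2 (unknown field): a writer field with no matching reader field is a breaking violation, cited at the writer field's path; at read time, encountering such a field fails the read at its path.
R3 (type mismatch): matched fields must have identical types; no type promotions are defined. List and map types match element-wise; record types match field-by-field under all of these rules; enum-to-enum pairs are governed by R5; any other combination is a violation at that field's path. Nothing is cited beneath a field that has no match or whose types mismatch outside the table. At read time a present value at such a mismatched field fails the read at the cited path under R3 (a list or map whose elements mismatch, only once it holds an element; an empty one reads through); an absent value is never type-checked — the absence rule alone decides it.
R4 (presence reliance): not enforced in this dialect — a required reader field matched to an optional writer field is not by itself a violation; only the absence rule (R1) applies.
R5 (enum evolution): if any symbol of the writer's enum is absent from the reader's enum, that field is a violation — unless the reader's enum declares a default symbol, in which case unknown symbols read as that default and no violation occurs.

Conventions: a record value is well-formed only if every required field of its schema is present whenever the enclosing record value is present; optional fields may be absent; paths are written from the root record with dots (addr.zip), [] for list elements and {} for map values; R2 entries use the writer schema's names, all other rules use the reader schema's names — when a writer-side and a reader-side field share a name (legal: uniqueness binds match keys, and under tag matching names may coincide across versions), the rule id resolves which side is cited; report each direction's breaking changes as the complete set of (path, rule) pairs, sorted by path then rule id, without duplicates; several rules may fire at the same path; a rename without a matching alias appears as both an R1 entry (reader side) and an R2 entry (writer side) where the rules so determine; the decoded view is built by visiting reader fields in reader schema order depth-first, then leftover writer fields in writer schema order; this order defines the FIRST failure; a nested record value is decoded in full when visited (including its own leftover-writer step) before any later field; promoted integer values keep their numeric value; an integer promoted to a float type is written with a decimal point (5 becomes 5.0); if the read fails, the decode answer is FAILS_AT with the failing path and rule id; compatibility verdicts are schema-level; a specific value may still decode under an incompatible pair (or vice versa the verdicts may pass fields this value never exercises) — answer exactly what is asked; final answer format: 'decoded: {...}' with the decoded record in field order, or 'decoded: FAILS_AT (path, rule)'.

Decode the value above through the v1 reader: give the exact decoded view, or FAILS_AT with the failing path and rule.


the writer's type comes first in each User pair
decode (reader v1):
  kind := "BLUE"
  extras := {}
  geo.seq := 3
  geo.avatar := 0x00
  checksum := 0x00
  blob := 0x1A2B
  read fails at city under R2 (unknown field)
  => FAILS_AT (city, R2)
diffs on User not affecting the asked answer:
  added field enabled to record User: optional bool, tag 16 (in v2 it sits last) -> shifts the User verdicts, not this decode
  field extras in record User: required changed to optional -> shifts the User verdicts, not this decode
  field checksum in record User: optional changed to required -> shifts the User verdicts, not this decode

decoded: FAILS_AT (city, R2)


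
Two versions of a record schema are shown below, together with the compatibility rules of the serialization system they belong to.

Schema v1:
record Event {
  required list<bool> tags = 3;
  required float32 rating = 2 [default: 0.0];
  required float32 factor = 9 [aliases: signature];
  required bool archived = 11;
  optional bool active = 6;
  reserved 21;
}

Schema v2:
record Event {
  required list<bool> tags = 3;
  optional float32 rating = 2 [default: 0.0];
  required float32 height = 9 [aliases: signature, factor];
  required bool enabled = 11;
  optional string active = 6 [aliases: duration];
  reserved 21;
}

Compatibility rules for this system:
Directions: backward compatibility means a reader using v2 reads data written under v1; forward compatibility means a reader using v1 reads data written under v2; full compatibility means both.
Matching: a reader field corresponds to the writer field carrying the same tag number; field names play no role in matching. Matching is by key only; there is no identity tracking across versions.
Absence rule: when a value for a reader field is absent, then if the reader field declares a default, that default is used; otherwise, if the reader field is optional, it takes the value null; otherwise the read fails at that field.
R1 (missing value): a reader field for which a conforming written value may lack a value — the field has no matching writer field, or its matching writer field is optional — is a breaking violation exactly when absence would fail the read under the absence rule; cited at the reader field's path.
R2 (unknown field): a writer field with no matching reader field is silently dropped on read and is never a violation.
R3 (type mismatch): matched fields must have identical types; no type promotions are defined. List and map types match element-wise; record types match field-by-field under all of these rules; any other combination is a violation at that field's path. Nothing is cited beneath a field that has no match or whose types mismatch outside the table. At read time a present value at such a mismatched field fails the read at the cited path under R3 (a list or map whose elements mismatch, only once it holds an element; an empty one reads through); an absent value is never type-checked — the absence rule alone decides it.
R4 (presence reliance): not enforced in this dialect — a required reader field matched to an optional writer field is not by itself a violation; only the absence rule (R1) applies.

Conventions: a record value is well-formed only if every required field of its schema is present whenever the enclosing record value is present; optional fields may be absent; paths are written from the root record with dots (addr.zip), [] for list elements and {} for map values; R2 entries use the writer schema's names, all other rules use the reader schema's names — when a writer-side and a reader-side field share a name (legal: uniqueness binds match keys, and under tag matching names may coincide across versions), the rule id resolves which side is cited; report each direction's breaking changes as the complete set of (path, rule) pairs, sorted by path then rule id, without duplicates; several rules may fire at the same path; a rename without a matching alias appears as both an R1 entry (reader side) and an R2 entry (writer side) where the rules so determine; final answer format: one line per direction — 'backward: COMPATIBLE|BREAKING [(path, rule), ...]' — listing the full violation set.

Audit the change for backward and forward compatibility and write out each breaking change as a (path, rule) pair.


backward: BREAKING [(active, R3)]; forward: BREAKING [(active, R3)]

in Event below, arrows point writer -> reader
backward on Event — v2 reading data written by v1:
  tags <- tags (list<bool> -> list<bool>, writer required)
  rating <- rating (float32 -> float32, writer required)
  height <- factor (float32 -> float32, writer required)
  enabled <- archived (bool -> bool, writer required)
  active <- active (bool -> string, writer optional)
  rule R3 violated at active
  backward on Event therefore BREAKING (1)
forward on Event — v1 reading data written by v2:
  tags <- tags (list<bool> -> list<bool>, writer required)
  rating <- rating (float32 -> float32, writer optional)
  factor <- height (float32 -> float32, writer required)
  archived <- enabled (bool -> bool, writer required)
  active <- active (string -> bool, writer optional)
  rule R3 violated at active
  forward on Event therefore BREAKING (1)
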